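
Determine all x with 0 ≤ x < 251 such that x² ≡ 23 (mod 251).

Since 251 ≡ 3 (mod 4), a square root of 23 is 23^((251+1)/4) = 23^63 mod 251.
Repeated squaring: 23^2≡27, 23^4≡227, 23^8≡74, 23^16≡205, 23^32≡108 (mod 251).
23^63 = 23^(32+16+8+4+2+1) ≡ 147 (mod 251).
Check: 147² = 21609 ≡ 23 (mod 251). The two roots are 104 and 147.

104, 147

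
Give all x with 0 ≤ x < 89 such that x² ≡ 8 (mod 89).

39, 50

89 ≡ 1 (mod 4), so we find a root by search.
Trying successive values, 39² = 1521 ≡ 8 (mod 89). The other root is 89 − 39 = 50.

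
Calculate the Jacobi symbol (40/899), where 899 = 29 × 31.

-1

Pull out 2^3: since 899 ≡ 3 (mod 8), (2/899) = -1, so (2/899)^3 = -1.
Reciprocity: 5 ≡ 1 and 899 ≡ 3 (mod 4), so (5/899) = +(899/5).
Reduce top mod 5: now compute (4/5).
Pull out 2^2: since 5 ≡ 5 (mod 8), (2/5) = -1, so (2/5)^2 = +1.
Reached (1/5) = 1. Collecting the sign flips along the way, the symbol is -1.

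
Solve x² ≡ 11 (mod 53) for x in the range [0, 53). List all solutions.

8, 45

53 ≡ 1 (mod 4), so we find a root by search.
Trying successive values, 8² = 64 ≡ 11 (mod 53). The other root is 53 − 8 = 45.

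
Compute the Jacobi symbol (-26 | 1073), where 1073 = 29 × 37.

-1

First reduce: -26 ≡ 1047 (mod 1073).
Reciprocity: 1047 ≡ 3 and 1073 ≡ 1 (mod 4), so (1047/1073) = +(1073/1047).
Reduce top mod 1047: now compute (26/1047).
Pull out 2: since 1047 ≡ 7 (mod 8), (2/1047) = +1.
Reciprocity: 13 ≡ 1 and 1047 ≡ 3 (mod 4), so (13/1047) = +(1047/13).
Reduce top mod 13: now compute (7/13).
Reciprocity: 7 ≡ 3 and 13 ≡ 1 (mod 4), so (7/13) = +(13/7).
Reduce top mod 7: now compute (6/7).
Pull out 2: since 7 ≡ 7 (mod 8), (2/7) = +1.
Reciprocity: 3 ≡ 3 and 7 ≡ 3 (mod 4), so (3/7) = −(7/3).
Reduce top mod 3: now compute (1/3).
Reached (1/3) = 1. Collecting the sign flips along the way, the symbol is -1.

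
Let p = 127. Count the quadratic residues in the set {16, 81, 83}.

2

(16/127) = +1 → QR.
(81/127) = +1 → QR.
(83/127) = -1 → non-residue.
Total quadratic residues among the 3: 2.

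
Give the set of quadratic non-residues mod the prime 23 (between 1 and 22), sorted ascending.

5,7,10,11,14,15,17,19,20,21,22

Square k = 1,…,11 (k and 23−k give the same square):
1²=1, 2²=4, 3²=9, 4²=16, 5²≡2, 6²≡13, 7²≡3, 8²≡18, 9²≡12, 10²≡8, 11²≡6 (mod 23).
The residues are {1, 2, 3, 4, 6, 8, 9, 12, 13, 16, 18}; the non-residues are the remaining 11 nonzero classes.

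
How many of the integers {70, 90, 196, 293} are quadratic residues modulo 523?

(70/523) = +1 → QR.
(90/523) = +1 → QR.
(196/523) = +1 → QR.
(293/523) = -1 → non-residue.
Total quadratic residues among the 4: 3.

3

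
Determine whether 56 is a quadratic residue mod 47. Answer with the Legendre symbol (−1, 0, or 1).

1

First reduce: 56 ≡ 9 (mod 47).
Reciprocity: 9 ≡ 1 and 47 ≡ 3 (mod 4), so (9/47) = +(47/9).
Reduce top mod 9: now compute (2/9).
Pull out 2: since 9 ≡ 1 (mod 8), (2/9) = +1.
Reached (1/9) = 1. Collecting the sign flips along the way, the symbol is +1.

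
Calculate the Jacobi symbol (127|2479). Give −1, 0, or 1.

1

Reciprocity: 127 ≡ 3 and 2479 ≡ 3 (mod 4), so (127/2479) = −(2479/127).
Reduce top mod 127: now compute (66/127).
Pull out 2: since 127 ≡ 7 (mod 8), (2/127) = +1.
Reciprocity: 33 ≡ 1 and 127 ≡ 3 (mod 4), so (33/127) = +(127/33).
Reduce top mod 33: now compute (28/33).
Pull out 2^2: since 33 ≡ 1 (mod 8), (2/33) = +1, so (2/33)^2 = +1.
Reciprocity: 7 ≡ 3 and 33 ≡ 1 (mod 4), so (7/33) = +(33/7).
Reduce top mod 7: now compute (5/7).
Reciprocity: 5 ≡ 1 and 7 ≡ 3 (mod 4), so (5/7) = +(7/5).
Reduce top mod 5: now compute (2/5).
Pull out 2: since 5 ≡ 5 (mod 8), (2/5) = -1.
Reached (1/5) = 1. Collecting the sign flips along the way, the symbol is +1.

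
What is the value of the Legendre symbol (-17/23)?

First reduce: -17 ≡ 6 (mod 23).
Pull out 2: since 23 ≡ 7 (mod 8), (2/23) = +1.
Reciprocity: 3 ≡ 3 and 23 ≡ 3 (mod 4), so (3/23) = −(23/3).
Reduce top mod 3: now compute (2/3).
Pull out 2: since 3 ≡ 3 (mod 8), (2/3) = -1.
Reached (1/3) = 1. Collecting the sign flips along the way, the symbol is +1.

1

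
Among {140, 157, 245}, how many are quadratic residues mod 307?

(140/307) = -1 → non-residue.
(157/307) = -1 → non-residue.
(245/307) = -1 → non-residue.
Total quadratic residues among the 3: 0.

0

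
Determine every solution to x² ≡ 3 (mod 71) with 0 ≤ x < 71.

28, 43

Since 71 ≡ 3 (mod 4), a square root of 3 is 3^((71+1)/4) = 3^18 mod 71.
Repeated squaring: 3^2≡9, 3^4≡10, 3^8≡29, 3^16≡60 (mod 71).
3^18 = 3^(16+2) ≡ 43 (mod 71).
Check: 43² = 1849 ≡ 3 (mod 71). The two roots are 28 and 43.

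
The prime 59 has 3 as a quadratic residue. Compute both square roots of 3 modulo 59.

Since 59 ≡ 3 (mod 4), a square root of 3 is 3^((59+1)/4) = 3^15 mod 59.
Repeated squaring: 3^2≡9, 3^4≡22, 3^8≡12 (mod 59).
3^15 = 3^(8+4+2+1) ≡ 48 (mod 59).
Check: 48² = 2304 ≡ 3 (mod 59). The two roots are 11 and 48.

11, 48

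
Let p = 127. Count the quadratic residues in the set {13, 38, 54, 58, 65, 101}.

(13/127) = +1 → QR.
(38/127) = +1 → QR.
(54/127) = -1 → non-residue.
(58/127) = -1 → non-residue.
(65/127) = -1 → non-residue.
(101/127) = -1 → non-residue.
Total quadratic residues among the 6: 2.

2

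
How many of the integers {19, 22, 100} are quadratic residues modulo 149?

(19/149) = +1 → QR.
(22/149) = +1 → QR.
(100/149) = +1 → QR.
Total quadratic residues among the 3: 3.

3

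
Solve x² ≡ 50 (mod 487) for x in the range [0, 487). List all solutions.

32, 455

Since 487 ≡ 3 (mod 4), a square root of 50 is 50^((487+1)/4) = 50^122 mod 487.
Repeated squaring: 50^2≡65, 50^4≡329, 50^8≡127, 50^16≡58, 50^32≡442, 50^64≡77 (mod 487).
50^122 = 50^(64+32+16+8+2) ≡ 32 (mod 487).
Check: 32² = 1024 ≡ 50 (mod 487). The two roots are 32 and 455.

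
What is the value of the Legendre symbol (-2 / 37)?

-1

Euler's criterion: (-2/37) ≡ 35^18 (mod 37).
35^2 ≡ 4 (mod 37)
35^4 ≡ 16 (mod 37)
35^8 ≡ 34 (mod 37)
35^16 ≡ 9 (mod 37)
35^18 = 35^(16+2) ≡ 36 (mod 37).
Result is 36 ≡ −1, so (-2/37) = −1.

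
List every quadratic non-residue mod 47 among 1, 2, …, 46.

Square k = 1,…,23 (k and 47−k give the same square):
1²=1, 2²=4, 3²=9, 4²=16, 5²=25, 6²=36, 7²≡2, 8²≡17, 9²≡34, 10²≡6, 11²≡27, 12²≡3, 13²≡28, 14²≡8, 15²≡37, 16²≡21, 17²≡7, 18²≡42, 19²≡32, 20²≡24, 21²≡18, 22²≡14, 23²≡12 (mod 47).
The residues are {1, 2, 3, 4, 6, 7, 8, 9, 12, 14, 16, 17, 18, 21, 24, 25, 27, 28, 32, 34, 36, 37, 42}; the non-residues are the remaining 23 nonzero classes.

5, 10, 11, 13, 15, 19, 20, 22, 23, 26, 29, 30, 31, 33, 35, 38, 39, 40, 41, 43, 44, 45, 46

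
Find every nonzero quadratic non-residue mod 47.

Square k = 1,…,23 (k and 47−k give the same square):
1²=1, 2²=4, 3²=9, 4²=16, 5²=25, 6²=36, 7²≡2, 8²≡17, 9²≡34, 10²≡6, 11²≡27, 12²≡3, 13²≡28, 14²≡8, 15²≡37, 16²≡21, 17²≡7, 18²≡42, 19²≡32, 20²≡24, 21²≡18, 22²≡14, 23²≡12 (mod 47).
The residues are {1, 2, 3, 4, 6, 7, 8, 9, 12, 14, 16, 17, 18, 21, 24, 25, 27, 28, 32, 34, 36, 37, 42}; the non-residues are the remaining 23 nonzero classes.

5,10,11,13,15,19,20,22,23,26,29,30,31,33,35,38,39,40,41,43,44,45,46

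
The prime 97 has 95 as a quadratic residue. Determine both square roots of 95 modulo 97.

17, 80

97 ≡ 1 (mod 4), so we find a root by search.
Trying successive values, 17² = 289 ≡ 95 (mod 97). The other root is 97 − 17 = 80.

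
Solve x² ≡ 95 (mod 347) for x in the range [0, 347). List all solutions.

147, 200

Since 347 ≡ 3 (mod 4), a square root of 95 is 95^((347+1)/4) = 95^87 mod 347.
Repeated squaring: 95^2≡3, 95^4≡9, 95^8≡81, 95^16≡315, 95^32≡330, 95^64≡289 (mod 347).
95^87 = 95^(64+16+4+2+1) ≡ 147 (mod 347).
Check: 147² = 21609 ≡ 95 (mod 347). The two roots are 147 and 200.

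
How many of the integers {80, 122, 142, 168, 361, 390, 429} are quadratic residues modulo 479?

(80/479) = +1 → QR.
(122/479) = +1 → QR.
(142/479) = +1 → QR.
(168/479) = +1 → QR.
(361/479) = +1 → QR.
(390/479) = -1 → non-residue.
(429/479) = -1 → non-residue.
Total quadratic residues among the 7: 5.

5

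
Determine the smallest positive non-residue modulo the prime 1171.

(2/1171) = −1, so 2 is the smallest positive non-residue mod 1171.

2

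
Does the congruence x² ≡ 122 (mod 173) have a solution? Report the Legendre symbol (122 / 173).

Euler's criterion: (122/173) ≡ 122^86 (mod 173).
122^2 ≡ 6 (mod 173)
122^4 ≡ 36 (mod 173)
122^8 ≡ 85 (mod 173)
122^16 ≡ 132 (mod 173)
122^32 ≡ 124 (mod 173)
122^64 ≡ 152 (mod 173)
122^86 = 122^(64+16+4+2) ≡ 1 (mod 173).
Result is 1, so (122/173) = 1.

1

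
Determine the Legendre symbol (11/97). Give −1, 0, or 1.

Euler's criterion: (11/97) ≡ 11^48 (mod 97).
11^2 ≡ 24 (mod 97)
11^4 ≡ 91 (mod 97)
11^8 ≡ 36 (mod 97)
11^16 ≡ 35 (mod 97)
11^32 ≡ 61 (mod 97)
11^48 = 11^(32+16) ≡ 1 (mod 97).
Result is 1, so (11/97) = 1.

1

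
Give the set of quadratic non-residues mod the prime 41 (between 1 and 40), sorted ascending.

3 6 7 11 12 13 14 15 17 19 22 24 26 27 28 29 30 34 35 38

Square k = 1,…,20 (k and 41−k give the same square):
1²=1, 2²=4, 3²=9, 4²=16, 5²=25, 6²=36, 7²≡8, 8²≡23, 9²≡40, 10²≡18, 11²≡39, 12²≡21, 13²≡5, 14²≡32, 15²≡20, 16²≡10, 17²≡2, 18²≡37, 19²≡33, 20²≡31 (mod 41).
The residues are {1, 2, 4, 5, 8, 9, 10, 16, 18, 20, 21, 23, 25, 31, 32, 33, 36, 37, 39, 40}; the non-residues are the remaining 20 nonzero classes.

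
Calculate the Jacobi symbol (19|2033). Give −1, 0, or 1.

Reciprocity: 19 ≡ 3 and 2033 ≡ 1 (mod 4), so (19/2033) = +(2033/19).
Reduce top mod 19: now compute (0/19).
Top reduces to 0: gcd > 1, so the symbol is 0.

0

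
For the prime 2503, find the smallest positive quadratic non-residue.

3

(2/2503) = +1, so 2 is a residue.
(3/2503) = −1, so 3 is the smallest positive non-residue mod 2503.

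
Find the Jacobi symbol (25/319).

1

Reciprocity: 25 ≡ 1 and 319 ≡ 3 (mod 4), so (25/319) = +(319/25).
Reduce top mod 25: now compute (19/25).
Reciprocity: 19 ≡ 3 and 25 ≡ 1 (mod 4), so (19/25) = +(25/19).
Reduce top mod 19: now compute (6/19).
Pull out 2: since 19 ≡ 3 (mod 8), (2/19) = -1.
Reciprocity: 3 ≡ 3 and 19 ≡ 3 (mod 4), so (3/19) = −(19/3).
Reduce top mod 3: now compute (1/3).
Reached (1/3) = 1. Collecting the sign flips along the way, the symbol is +1.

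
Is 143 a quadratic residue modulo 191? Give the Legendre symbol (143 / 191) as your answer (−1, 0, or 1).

-1

Euler's criterion: (143/191) ≡ 143^95 (mod 191).
143^2 ≡ 12 (mod 191)
143^4 ≡ 144 (mod 191)
143^8 ≡ 108 (mod 191)
143^16 ≡ 13 (mod 191)
143^32 ≡ 169 (mod 191)
143^64 ≡ 102 (mod 191)
143^95 = 143^(64+16+8+4+2+1) ≡ 190 (mod 191).
Result is 190 ≡ −1, so (143/191) = −1.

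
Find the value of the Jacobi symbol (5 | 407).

Reciprocity: 5 ≡ 1 and 407 ≡ 3 (mod 4), so (5/407) = +(407/5).
Reduce top mod 5: now compute (2/5).
Pull out 2: since 5 ≡ 5 (mod 8), (2/5) = -1.
Reached (1/5) = 1. Collecting the sign flips along the way, the symbol is -1.

-1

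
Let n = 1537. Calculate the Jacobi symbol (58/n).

0

Pull out 2: since 1537 ≡ 1 (mod 8), (2/1537) = +1.
Reciprocity: 29 ≡ 1 and 1537 ≡ 1 (mod 4), so (29/1537) = +(1537/29).
Reduce top mod 29: now compute (0/29).
Top reduces to 0: gcd > 1, so the symbol is 0.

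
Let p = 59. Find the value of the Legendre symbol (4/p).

1

Pull out 2^2: since 59 ≡ 3 (mod 8), (2/59) = -1, so (2/59)^2 = +1.
Reached (1/59) = 1. Collecting the sign flips along the way, the symbol is +1.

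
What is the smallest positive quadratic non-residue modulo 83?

(2/83) = −1, so 2 is the smallest positive non-residue mod 83.

2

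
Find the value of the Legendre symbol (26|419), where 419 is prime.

Euler's criterion: (26/419) ≡ 26^209 (mod 419).
26^2 ≡ 257 (mod 419)
26^4 ≡ 266 (mod 419)
26^8 ≡ 364 (mod 419)
26^16 ≡ 92 (mod 419)
26^32 ≡ 84 (mod 419)
26^64 ≡ 352 (mod 419)
26^128 ≡ 299 (mod 419)
26^209 = 26^(128+64+16+1) ≡ 418 (mod 419).
Result is 418 ≡ −1, so (26/419) = −1.

-1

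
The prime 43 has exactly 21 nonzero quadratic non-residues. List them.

Square k = 1,…,21 (k and 43−k give the same square):
1²=1, 2²=4, 3²=9, 4²=16, 5²=25, 6²=36, 7²≡6, 8²≡21, 9²≡38, 10²≡14, 11²≡35, 12²≡15, 13²≡40, 14²≡24, 15²≡10, 16²≡41, 17²≡31, 18²≡23, 19²≡17, 20²≡13, 21²≡11 (mod 43).
The residues are {1, 4, 6, 9, 10, 11, 13, 14, 15, 16, 17, 21, 23, 24, 25, 31, 35, 36, 38, 40, 41}; the non-residues are the remaining 21 nonzero classes.

2,3,5,7,8,12,18,19,20,22,26,27,28,29,30,32,33,34,37,39,42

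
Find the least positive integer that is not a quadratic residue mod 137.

3

(2/137) = +1, so 2 is a residue.
(3/137) = −1, so 3 is the smallest positive non-residue mod 137.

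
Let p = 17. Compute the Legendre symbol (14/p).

Pull out 2: since 17 ≡ 1 (mod 8), (2/17) = +1.
Reciprocity: 7 ≡ 3 and 17 ≡ 1 (mod 4), so (7/17) = +(17/7).
Reduce top mod 7: now compute (3/7).
Reciprocity: 3 ≡ 3 and 7 ≡ 3 (mod 4), so (3/7) = −(7/3).
Reduce top mod 3: now compute (1/3).
Reached (1/3) = 1. Collecting the sign flips along the way, the symbol is -1.

-1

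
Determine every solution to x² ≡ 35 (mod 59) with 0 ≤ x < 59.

25, 34

Since 59 ≡ 3 (mod 4), a square root of 35 is 35^((59+1)/4) = 35^15 mod 59.
Repeated squaring: 35^2≡45, 35^4≡19, 35^8≡7 (mod 59).
35^15 = 35^(8+4+2+1) ≡ 25 (mod 59).
Check: 25² = 625 ≡ 35 (mod 59). The two roots are 25 and 34.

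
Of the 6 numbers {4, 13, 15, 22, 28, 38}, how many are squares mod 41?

(4/41) = +1 → QR.
(13/41) = -1 → non-residue.
(15/41) = -1 → non-residue.
(22/41) = -1 → non-residue.
(28/41) = -1 → non-residue.
(38/41) = -1 → non-residue.
Total quadratic residues among the 6: 1.

1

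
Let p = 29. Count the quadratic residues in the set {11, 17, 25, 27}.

1

(11/29) = -1 → non-residue.
(17/29) = -1 → non-residue.
(25/29) = +1 → QR.
(27/29) = -1 → non-residue.
Total quadratic residues among the 4: 1.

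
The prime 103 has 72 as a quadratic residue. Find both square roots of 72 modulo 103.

22, 81

Since 103 ≡ 3 (mod 4), a square root of 72 is 72^((103+1)/4) = 72^26 mod 103.
Repeated squaring: 72^2≡34, 72^4≡23, 72^8≡14, 72^16≡93 (mod 103).
72^26 = 72^(16+8+2) ≡ 81 (mod 103).
Check: 81² = 6561 ≡ 72 (mod 103). The two roots are 22 and 81.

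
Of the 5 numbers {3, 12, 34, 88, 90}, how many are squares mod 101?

(3/101) = -1 → non-residue.
(12/101) = -1 → non-residue.
(34/101) = -1 → non-residue.
(88/101) = +1 → QR.
(90/101) = -1 → non-residue.
Total quadratic residues among the 5: 1.

1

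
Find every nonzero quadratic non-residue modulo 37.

Square k = 1,…,18 (k and 37−k give the same square):
1²=1, 2²=4, 3²=9, 4²=16, 5²=25, 6²=36, 7²≡12, 8²≡27, 9²≡7, 10²≡26, 11²≡10, 12²≡33, 13²≡21, 14²≡11, 15²≡3, 16²≡34, 17²≡30, 18²≡28 (mod 37).
The residues are {1, 3, 4, 7, 9, 10, 11, 12, 16, 21, 25, 26, 27, 28, 30, 33, 34, 36}; the non-residues are the remaining 18 nonzero classes.

2,5,6,8,13,14,15,17,18,19,20,22,23,24,29,31,32,35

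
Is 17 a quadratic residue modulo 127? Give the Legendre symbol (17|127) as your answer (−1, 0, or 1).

1

Reciprocity: 17 ≡ 1 and 127 ≡ 3 (mod 4), so (17/127) = +(127/17).
Reduce top mod 17: now compute (8/17).
Pull out 2^3: since 17 ≡ 1 (mod 8), (2/17) = +1, so (2/17)^3 = +1.
Reached (1/17) = 1. Collecting the sign flips along the way, the symbol is +1.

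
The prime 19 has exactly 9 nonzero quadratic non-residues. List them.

2,3,8,10,12,13,14,15,18

Square k = 1,…,9 (k and 19−k give the same square):
1²=1, 2²=4, 3²=9, 4²=16, 5²≡6, 6²≡17, 7²≡11, 8²≡7, 9²≡5 (mod 19).
The residues are {1, 4, 5, 6, 7, 9, 11, 16, 17}; the non-residues are the remaining 9 nonzero classes.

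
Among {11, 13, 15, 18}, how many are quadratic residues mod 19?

(11/19) = +1 → QR.
(13/19) = -1 → non-residue.
(15/19) = -1 → non-residue.
(18/19) = -1 → non-residue.
Total quadratic residues among the 4: 1.

1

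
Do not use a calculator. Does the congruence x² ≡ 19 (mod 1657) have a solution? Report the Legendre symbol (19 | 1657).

1

Reciprocity: 19 ≡ 3 and 1657 ≡ 1 (mod 4), so (19/1657) = +(1657/19).
Reduce top mod 19: now compute (4/19).
Pull out 2^2: since 19 ≡ 3 (mod 8), (2/19) = -1, so (2/19)^2 = +1.
Reached (1/19) = 1. Collecting the sign flips along the way, the symbol is +1.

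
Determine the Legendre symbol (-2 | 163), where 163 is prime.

1

First reduce: -2 ≡ 161 (mod 163).
Reciprocity: 161 ≡ 1 and 163 ≡ 3 (mod 4), so (161/163) = +(163/161).
Reduce top mod 161: now compute (2/161).
Pull out 2: since 161 ≡ 1 (mod 8), (2/161) = +1.
Reached (1/161) = 1. Collecting the sign flips along the way, the symbol is +1.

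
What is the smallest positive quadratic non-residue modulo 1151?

13

(2/1151) = +1, so 2 is a residue.
(3/1151) = +1, so 3 is a residue.
(4/1151) = +1, so 4 is a residue.
(5/1151) = +1, so 5 is a residue.
(6/1151) = +1, so 6 is a residue.
(7/1151) = +1, so 7 is a residue.
(8/1151) = +1, so 8 is a residue.
(9/1151) = +1, so 9 is a residue.
(10/1151) = +1, so 10 is a residue.
(11/1151) = +1, so 11 is a residue.
(12/1151) = +1, so 12 is a residue.
(13/1151) = −1, so 13 is the smallest positive non-residue mod 1151.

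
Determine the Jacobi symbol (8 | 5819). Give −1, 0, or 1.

Pull out 2^3: since 5819 ≡ 3 (mod 8), (2/5819) = -1, so (2/5819)^3 = -1.
Reached (1/5819) = 1. Collecting the sign flips along the way, the symbol is -1.

-1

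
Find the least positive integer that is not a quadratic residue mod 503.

5

(2/503) = +1, so 2 is a residue.
(3/503) = +1, so 3 is a residue.
(4/503) = +1, so 4 is a residue.
(5/503) = −1, so 5 is the smallest positive non-residue mod 503.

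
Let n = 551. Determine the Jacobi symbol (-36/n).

-1

First reduce: -36 ≡ 515 (mod 551).
Reciprocity: 515 ≡ 3 and 551 ≡ 3 (mod 4), so (515/551) = −(551/515).
Reduce top mod 515: now compute (36/515).
Pull out 2^2: since 515 ≡ 3 (mod 8), (2/515) = -1, so (2/515)^2 = +1.
Reciprocity: 9 ≡ 1 and 515 ≡ 3 (mod 4), so (9/515) = +(515/9).
Reduce top mod 9: now compute (2/9).
Pull out 2: since 9 ≡ 1 (mod 8), (2/9) = +1.
Reached (1/9) = 1. Collecting the sign flips along the way, the symbol is -1.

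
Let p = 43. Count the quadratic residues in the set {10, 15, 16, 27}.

(10/43) = +1 → QR.
(15/43) = +1 → QR.
(16/43) = +1 → QR.
(27/43) = -1 → non-residue.
Total quadratic residues among the 4: 3.

3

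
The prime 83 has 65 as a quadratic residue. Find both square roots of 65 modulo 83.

Since 83 ≡ 3 (mod 4), a square root of 65 is 65^((83+1)/4) = 65^21 mod 83.
Repeated squaring: 65^2≡75, 65^4≡64, 65^8≡29, 65^16≡11 (mod 83).
65^21 = 65^(16+4+1) ≡ 27 (mod 83).
Check: 27² = 729 ≡ 65 (mod 83). The two roots are 27 and 56.

27, 56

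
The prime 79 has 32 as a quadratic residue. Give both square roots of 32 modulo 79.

36, 43

Since 79 ≡ 3 (mod 4), a square root of 32 is 32^((79+1)/4) = 32^20 mod 79.
Repeated squaring: 32^2≡76, 32^4≡9, 32^8≡2, 32^16≡4 (mod 79).
32^20 = 32^(16+4) ≡ 36 (mod 79).
Check: 36² = 1296 ≡ 32 (mod 79). The two roots are 36 and 43.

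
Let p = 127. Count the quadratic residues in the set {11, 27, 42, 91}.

2

(11/127) = +1 → QR.
(27/127) = -1 → non-residue.
(42/127) = +1 → QR.
(91/127) = -1 → non-residue.
Total quadratic residues among the 4: 2.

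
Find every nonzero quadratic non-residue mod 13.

2, 5, 6, 7, 8, 11

Square k = 1,…,6 (k and 13−k give the same square):
1²=1, 2²=4, 3²=9, 4²≡3, 5²≡12, 6²≡10 (mod 13).
The residues are {1, 3, 4, 9, 10, 12}; the non-residues are the remaining 6 nonzero classes.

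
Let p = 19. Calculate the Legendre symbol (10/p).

Euler's criterion: (10/19) ≡ 10^9 (mod 19).
10^2 ≡ 5 (mod 19)
10^4 ≡ 6 (mod 19)
10^8 ≡ 17 (mod 19)
10^9 = 10^(8+1) ≡ 18 (mod 19).
Result is 18 ≡ −1, so (10/19) = −1.

-1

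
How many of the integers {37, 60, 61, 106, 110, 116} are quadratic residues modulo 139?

(37/139) = +1 → QR.
(60/139) = -1 → non-residue.
(61/139) = -1 → non-residue.
(106/139) = +1 → QR.
(110/139) = -1 → non-residue.
(116/139) = +1 → QR.
Total quadratic residues among the 6: 3.

3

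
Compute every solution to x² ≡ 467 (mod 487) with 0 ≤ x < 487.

201, 286

Since 487 ≡ 3 (mod 4), a square root of 467 is 467^((487+1)/4) = 467^122 mod 487.
Repeated squaring: 467^2≡400, 467^4≡264, 467^8≡55, 467^16≡103, 467^32≡382, 467^64≡311 (mod 487).
467^122 = 467^(64+32+16+8+2) ≡ 286 (mod 487).
Check: 286² = 81796 ≡ 467 (mod 487). The two roots are 201 and 286.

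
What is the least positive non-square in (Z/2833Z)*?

5

(2/2833) = +1, so 2 is a residue.
(3/2833) = +1, so 3 is a residue.
(4/2833) = +1, so 4 is a residue.
(5/2833) = −1, so 5 is the smallest positive non-residue mod 2833.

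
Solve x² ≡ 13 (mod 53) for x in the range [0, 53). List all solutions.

15, 38

53 ≡ 1 (mod 4), so we find a root by search.
Trying successive values, 15² = 225 ≡ 13 (mod 53). The other root is 53 − 15 = 38.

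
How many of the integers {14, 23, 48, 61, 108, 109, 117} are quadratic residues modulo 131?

(14/131) = -1 → non-residue.
(23/131) = -1 → non-residue.
(48/131) = +1 → QR.
(61/131) = +1 → QR.
(108/131) = +1 → QR.
(109/131) = +1 → QR.
(117/131) = +1 → QR.
Total quadratic residues among the 7: 5.

5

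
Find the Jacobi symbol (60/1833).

Pull out 2^2: since 1833 ≡ 1 (mod 8), (2/1833) = +1, so (2/1833)^2 = +1.
Reciprocity: 15 ≡ 3 and 1833 ≡ 1 (mod 4), so (15/1833) = +(1833/15).
Reduce top mod 15: now compute (3/15).
Reciprocity: 3 ≡ 3 and 15 ≡ 3 (mod 4), so (3/15) = −(15/3).
Reduce top mod 3: now compute (0/3).
Top reduces to 0: gcd > 1, so the symbol is 0.

0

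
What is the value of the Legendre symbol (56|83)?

Euler's criterion: (56/83) ≡ 56^41 (mod 83).
56^2 ≡ 65 (mod 83)
56^4 ≡ 75 (mod 83)
56^8 ≡ 64 (mod 83)
56^16 ≡ 29 (mod 83)
56^32 ≡ 11 (mod 83)
56^41 = 56^(32+8+1) ≡ 82 (mod 83).
Result is 82 ≡ −1, so (56/83) = −1.

-1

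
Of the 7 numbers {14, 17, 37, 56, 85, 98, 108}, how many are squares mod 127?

3

(14/127) = -1 → non-residue.
(17/127) = +1 → QR.
(37/127) = +1 → QR.
(56/127) = -1 → non-residue.
(85/127) = -1 → non-residue.
(98/127) = +1 → QR.
(108/127) = -1 → non-residue.
Total quadratic residues among the 7: 3.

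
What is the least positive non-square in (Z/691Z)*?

(2/691) = −1, so 2 is the smallest positive non-residue mod 691.

2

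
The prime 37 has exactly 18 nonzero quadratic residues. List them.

Square k = 1,…,18 (k and 37−k give the same square):
1²=1, 2²=4, 3²=9, 4²=16, 5²=25, 6²=36, 7²≡12, 8²≡27, 9²≡7, 10²≡26, 11²≡10, 12²≡33, 13²≡21, 14²≡11, 15²≡3, 16²≡34, 17²≡30, 18²≡28 (mod 37).
So the quadratic residues mod 37 are {1, 3, 4, 7, 9, 10, 11, 12, 16, 21, 25, 26, 27, 28, 30, 33, 34, 36}.

1, 3, 4, 7, 9, 10, 11, 12, 16, 21, 25, 26, 27, 28, 30, 33, 34, 36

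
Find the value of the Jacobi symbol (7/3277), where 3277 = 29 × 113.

1

Reciprocity: 7 ≡ 3 and 3277 ≡ 1 (mod 4), so (7/3277) = +(3277/7).
Reduce top mod 7: now compute (1/7).
Reached (1/7) = 1. Collecting the sign flips along the way, the symbol is +1.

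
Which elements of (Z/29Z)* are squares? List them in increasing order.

Square k = 1,…,14 (k and 29−k give the same square):
1²=1, 2²=4, 3²=9, 4²=16, 5²=25, 6²≡7, 7²≡20, 8²≡6, 9²≡23, 10²≡13, 11²≡5, 12²≡28, 13²≡24, 14²≡22 (mod 29).
So the quadratic residues mod 29 are {1, 4, 5, 6, 7, 9, 13, 16, 20, 22, 23, 24, 25, 28}.

1 4 5 6 7 9 13 16 20 22 23 24 25 28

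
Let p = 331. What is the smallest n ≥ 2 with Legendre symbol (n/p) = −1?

(2/331) = −1, so 2 is the smallest positive non-residue mod 331.

2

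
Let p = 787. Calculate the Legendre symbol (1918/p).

1

Euler's criterion: (1918/787) ≡ 344^393 (mod 787).
344^2 ≡ 286 (mod 787)
344^4 ≡ 735 (mod 787)
344^8 ≡ 343 (mod 787)
344^16 ≡ 386 (mod 787)
344^32 ≡ 253 (mod 787)
344^64 ≡ 262 (mod 787)
344^128 ≡ 175 (mod 787)
344^256 ≡ 719 (mod 787)
344^393 = 344^(256+128+8+1) ≡ 1 (mod 787).
Result is 1, so (1918/787) = 1.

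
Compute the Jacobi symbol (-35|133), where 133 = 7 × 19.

0

First reduce: -35 ≡ 98 (mod 133).
Pull out 2: since 133 ≡ 5 (mod 8), (2/133) = -1.
Reciprocity: 49 ≡ 1 and 133 ≡ 1 (mod 4), so (49/133) = +(133/49).
Reduce top mod 49: now compute (35/49).
Reciprocity: 35 ≡ 3 and 49 ≡ 1 (mod 4), so (35/49) = +(49/35).
Reduce top mod 35: now compute (14/35).
Pull out 2: since 35 ≡ 3 (mod 8), (2/35) = -1.
Reciprocity: 7 ≡ 3 and 35 ≡ 3 (mod 4), so (7/35) = −(35/7).
Reduce top mod 7: now compute (0/7).
Top reduces to 0: gcd > 1, so the symbol is 0.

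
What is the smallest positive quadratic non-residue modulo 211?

(2/211) = −1, so 2 is the smallest positive non-residue mod 211.

2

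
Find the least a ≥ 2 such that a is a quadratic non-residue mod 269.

2

(2/269) = −1, so 2 is the smallest positive non-residue mod 269.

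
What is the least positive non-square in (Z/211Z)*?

2

(2/211) = −1, so 2 is the smallest positive non-residue mod 211.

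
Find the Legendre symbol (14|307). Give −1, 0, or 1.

-1

Pull out 2: since 307 ≡ 3 (mod 8), (2/307) = -1.
Reciprocity: 7 ≡ 3 and 307 ≡ 3 (mod 4), so (7/307) = −(307/7).
Reduce top mod 7: now compute (6/7).
Pull out 2: since 7 ≡ 7 (mod 8), (2/7) = +1.
Reciprocity: 3 ≡ 3 and 7 ≡ 3 (mod 4), so (3/7) = −(7/3).
Reduce top mod 3: now compute (1/3).
Reached (1/3) = 1. Collecting the sign flips along the way, the symbol is -1.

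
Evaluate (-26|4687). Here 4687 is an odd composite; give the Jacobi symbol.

1

First reduce: -26 ≡ 4661 (mod 4687).
Reciprocity: 4661 ≡ 1 and 4687 ≡ 3 (mod 4), so (4661/4687) = +(4687/4661).
Reduce top mod 4661: now compute (26/4661).
Pull out 2: since 4661 ≡ 5 (mod 8), (2/4661) = -1.
Reciprocity: 13 ≡ 1 and 4661 ≡ 1 (mod 4), so (13/4661) = +(4661/13).
Reduce top mod 13: now compute (7/13).
Reciprocity: 7 ≡ 3 and 13 ≡ 1 (mod 4), so (7/13) = +(13/7).
Reduce top mod 7: now compute (6/7).
Pull out 2: since 7 ≡ 7 (mod 8), (2/7) = +1.
Reciprocity: 3 ≡ 3 and 7 ≡ 3 (mod 4), so (3/7) = −(7/3).
Reduce top mod 3: now compute (1/3).
Reached (1/3) = 1. Collecting the sign flips along the way, the symbol is +1.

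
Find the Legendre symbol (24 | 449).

Euler's criterion: (24/449) ≡ 24^224 (mod 449).
24^2 ≡ 127 (mod 449)
24^4 ≡ 414 (mod 449)
24^8 ≡ 327 (mod 449)
24^16 ≡ 67 (mod 449)
24^32 ≡ 448 (mod 449)
24^64 ≡ 1 (mod 449)
24^128 ≡ 1 (mod 449)
24^224 = 24^(128+64+32) ≡ 448 (mod 449).
Result is 448 ≡ −1, so (24/449) = −1.

-1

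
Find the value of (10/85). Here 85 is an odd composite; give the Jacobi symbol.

Pull out 2: since 85 ≡ 5 (mod 8), (2/85) = -1.
Reciprocity: 5 ≡ 1 and 85 ≡ 1 (mod 4), so (5/85) = +(85/5).
Reduce top mod 5: now compute (0/5).
Top reduces to 0: gcd > 1, so the symbol is 0.

0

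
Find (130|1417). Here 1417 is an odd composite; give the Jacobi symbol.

0

Pull out 2: since 1417 ≡ 1 (mod 8), (2/1417) = +1.
Reciprocity: 65 ≡ 1 and 1417 ≡ 1 (mod 4), so (65/1417) = +(1417/65).
Reduce top mod 65: now compute (52/65).
Pull out 2^2: since 65 ≡ 1 (mod 8), (2/65) = +1, so (2/65)^2 = +1.
Reciprocity: 13 ≡ 1 and 65 ≡ 1 (mod 4), so (13/65) = +(65/13).
Reduce top mod 13: now compute (0/13).
Top reduces to 0: gcd > 1, so the symbol is 0.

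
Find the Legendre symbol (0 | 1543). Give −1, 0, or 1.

0

Top reduces to 0: gcd > 1, so the symbol is 0.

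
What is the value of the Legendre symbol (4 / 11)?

Pull out 2^2: since 11 ≡ 3 (mod 8), (2/11) = -1, so (2/11)^2 = +1.
Reached (1/11) = 1. Collecting the sign flips along the way, the symbol is +1.

1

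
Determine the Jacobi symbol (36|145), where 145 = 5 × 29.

1

Pull out 2^2: since 145 ≡ 1 (mod 8), (2/145) = +1, so (2/145)^2 = +1.
Reciprocity: 9 ≡ 1 and 145 ≡ 1 (mod 4), so (9/145) = +(145/9).
Reduce top mod 9: now compute (1/9).
Reached (1/9) = 1. Collecting the sign flips along the way, the symbol is +1.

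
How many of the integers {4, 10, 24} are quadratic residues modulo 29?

2

(4/29) = +1 → QR.
(10/29) = -1 → non-residue.
(24/29) = +1 → QR.
Total quadratic residues among the 3: 2.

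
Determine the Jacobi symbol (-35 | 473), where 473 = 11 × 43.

First reduce: -35 ≡ 438 (mod 473).
Pull out 2: since 473 ≡ 1 (mod 8), (2/473) = +1.
Reciprocity: 219 ≡ 3 and 473 ≡ 1 (mod 4), so (219/473) = +(473/219).
Reduce top mod 219: now compute (35/219).
Reciprocity: 35 ≡ 3 and 219 ≡ 3 (mod 4), so (35/219) = −(219/35).
Reduce top mod 35: now compute (9/35).
Reciprocity: 9 ≡ 1 and 35 ≡ 3 (mod 4), so (9/35) = +(35/9).
Reduce top mod 9: now compute (8/9).
Pull out 2^3: since 9 ≡ 1 (mod 8), (2/9) = +1, so (2/9)^3 = +1.
Reached (1/9) = 1. Collecting the sign flips along the way, the symbol is -1.

-1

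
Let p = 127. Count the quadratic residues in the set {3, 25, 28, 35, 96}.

2

(3/127) = -1 → non-residue.
(25/127) = +1 → QR.
(28/127) = -1 → non-residue.
(35/127) = +1 → QR.
(96/127) = -1 → non-residue.
Total quadratic residues among the 5: 2.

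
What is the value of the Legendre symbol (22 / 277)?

1

Euler's criterion: (22/277) ≡ 22^138 (mod 277).
22^2 ≡ 207 (mod 277)
22^4 ≡ 191 (mod 277)
22^8 ≡ 194 (mod 277)
22^16 ≡ 241 (mod 277)
22^32 ≡ 188 (mod 277)
22^64 ≡ 165 (mod 277)
22^128 ≡ 79 (mod 277)
22^138 = 22^(128+8+2) ≡ 1 (mod 277).
Result is 1, so (22/277) = 1.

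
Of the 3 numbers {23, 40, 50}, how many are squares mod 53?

1

(23/53) = -1 → non-residue.
(40/53) = +1 → QR.
(50/53) = -1 → non-residue.
Total quadratic residues among the 3: 1.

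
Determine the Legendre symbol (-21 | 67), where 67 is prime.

First reduce: -21 ≡ 46 (mod 67).
Pull out 2: since 67 ≡ 3 (mod 8), (2/67) = -1.
Reciprocity: 23 ≡ 3 and 67 ≡ 3 (mod 4), so (23/67) = −(67/23).
Reduce top mod 23: now compute (21/23).
Reciprocity: 21 ≡ 1 and 23 ≡ 3 (mod 4), so (21/23) = +(23/21).
Reduce top mod 21: now compute (2/21).
Pull out 2: since 21 ≡ 5 (mod 8), (2/21) = -1.
Reached (1/21) = 1. Collecting the sign flips along the way, the symbol is -1.

-1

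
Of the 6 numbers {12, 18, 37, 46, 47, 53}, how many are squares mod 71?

3

(12/71) = +1 → QR.
(18/71) = +1 → QR.
(37/71) = +1 → QR.
(46/71) = -1 → non-residue.
(47/71) = -1 → non-residue.
(53/71) = -1 → non-residue.
Total quadratic residues among the 6: 3.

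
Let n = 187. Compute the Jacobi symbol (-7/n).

First reduce: -7 ≡ 180 (mod 187).
Pull out 2^2: since 187 ≡ 3 (mod 8), (2/187) = -1, so (2/187)^2 = +1.
Reciprocity: 45 ≡ 1 and 187 ≡ 3 (mod 4), so (45/187) = +(187/45).
Reduce top mod 45: now compute (7/45).
Reciprocity: 7 ≡ 3 and 45 ≡ 1 (mod 4), so (7/45) = +(45/7).
Reduce top mod 7: now compute (3/7).
Reciprocity: 3 ≡ 3 and 7 ≡ 3 (mod 4), so (3/7) = −(7/3).
Reduce top mod 3: now compute (1/3).
Reached (1/3) = 1. Collecting the sign flips along the way, the symbol is -1.

-1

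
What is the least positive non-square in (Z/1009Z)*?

(2/1009) = +1, so 2 is a residue.
(3/1009) = +1, so 3 is a residue.
(4/1009) = +1, so 4 is a residue.
(5/1009) = +1, so 5 is a residue.
(6/1009) = +1, so 6 is a residue.
(7/1009) = +1, so 7 is a residue.
(8/1009) = +1, so 8 is a residue.
(9/1009) = +1, so 9 is a residue.
(10/1009) = +1, so 10 is a residue.
(11/1009) = −1, so 11 is the smallest positive non-residue mod 1009.

11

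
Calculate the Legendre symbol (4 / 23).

1

Pull out 2^2: since 23 ≡ 7 (mod 8), (2/23) = +1, so (2/23)^2 = +1.
Reached (1/23) = 1. Collecting the sign flips along the way, the symbol is +1.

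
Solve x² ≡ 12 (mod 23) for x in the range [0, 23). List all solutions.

9, 14

Since 23 ≡ 3 (mod 4), a square root of 12 is 12^((23+1)/4) = 12^6 mod 23.
Repeated squaring: 12^2≡6, 12^4≡13 (mod 23).
12^6 = 12^(4+2) ≡ 9 (mod 23).
Check: 9² = 81 ≡ 12 (mod 23). The two roots are 9 and 14.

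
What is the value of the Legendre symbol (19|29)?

-1

Euler's criterion: (19/29) ≡ 19^14 (mod 29).
19^2 ≡ 13 (mod 29)
19^4 ≡ 24 (mod 29)
19^8 ≡ 25 (mod 29)
19^14 = 19^(8+4+2) ≡ 28 (mod 29).
Result is 28 ≡ −1, so (19/29) = −1.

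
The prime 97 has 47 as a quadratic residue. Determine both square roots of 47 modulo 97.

12, 85

97 ≡ 1 (mod 4), so we find a root by search.
Trying successive values, 12² = 144 ≡ 47 (mod 97). The other root is 97 − 12 = 85.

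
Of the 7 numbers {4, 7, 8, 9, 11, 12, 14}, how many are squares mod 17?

3

(4/17) = +1 → QR.
(7/17) = -1 → non-residue.
(8/17) = +1 → QR.
(9/17) = +1 → QR.
(11/17) = -1 → non-residue.
(12/17) = -1 → non-residue.
(14/17) = -1 → non-residue.
Total quadratic residues among the 7: 3.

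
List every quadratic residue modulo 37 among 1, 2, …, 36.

Square k = 1,…,18 (k and 37−k give the same square):
1²=1, 2²=4, 3²=9, 4²=16, 5²=25, 6²=36, 7²≡12, 8²≡27, 9²≡7, 10²≡26, 11²≡10, 12²≡33, 13²≡21, 14²≡11, 15²≡3, 16²≡34, 17²≡30, 18²≡28 (mod 37).
So the quadratic residues mod 37 are {1, 3, 4, 7, 9, 10, 11, 12, 16, 21, 25, 26, 27, 28, 30, 33, 34, 36}.

1, 3, 4, 7, 9, 10, 11, 12, 16, 21, 25, 26, 27, 28, 30, 33, 34, 36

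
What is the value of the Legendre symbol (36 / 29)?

1

First reduce: 36 ≡ 7 (mod 29).
Reciprocity: 7 ≡ 3 and 29 ≡ 1 (mod 4), so (7/29) = +(29/7).
Reduce top mod 7: now compute (1/7).
Reached (1/7) = 1. Collecting the sign flips along the way, the symbol is +1.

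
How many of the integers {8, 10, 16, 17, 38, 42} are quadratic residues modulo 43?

4

(8/43) = -1 → non-residue.
(10/43) = +1 → QR.
(16/43) = +1 → QR.
(17/43) = +1 → QR.
(38/43) = +1 → QR.
(42/43) = -1 → non-residue.
Total quadratic residues among the 6: 4.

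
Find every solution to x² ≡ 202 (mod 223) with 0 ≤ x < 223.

47, 176

Since 223 ≡ 3 (mod 4), a square root of 202 is 202^((223+1)/4) = 202^56 mod 223.
Repeated squaring: 202^2≡218, 202^4≡25, 202^8≡179, 202^16≡152, 202^32≡135 (mod 223).
202^56 = 202^(32+16+8) ≡ 47 (mod 223).
Check: 47² = 2209 ≡ 202 (mod 223). The two roots are 47 and 176.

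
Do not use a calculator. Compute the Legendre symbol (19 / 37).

-1

Reciprocity: 19 ≡ 3 and 37 ≡ 1 (mod 4), so (19/37) = +(37/19).
Reduce top mod 19: now compute (18/19).
Pull out 2: since 19 ≡ 3 (mod 8), (2/19) = -1.
Reciprocity: 9 ≡ 1 and 19 ≡ 3 (mod 4), so (9/19) = +(19/9).
Reduce top mod 9: now compute (1/9).
Reached (1/9) = 1. Collecting the sign flips along the way, the symbol is -1.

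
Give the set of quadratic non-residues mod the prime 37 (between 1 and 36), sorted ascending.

Square k = 1,…,18 (k and 37−k give the same square):
1²=1, 2²=4, 3²=9, 4²=16, 5²=25, 6²=36, 7²≡12, 8²≡27, 9²≡7, 10²≡26, 11²≡10, 12²≡33, 13²≡21, 14²≡11, 15²≡3, 16²≡34, 17²≡30, 18²≡28 (mod 37).
The residues are {1, 3, 4, 7, 9, 10, 11, 12, 16, 21, 25, 26, 27, 28, 30, 33, 34, 36}; the non-residues are the remaining 18 nonzero classes.

2, 5, 6, 8, 13, 14, 15, 17, 18, 19, 20, 22, 23, 24, 29, 31, 32, 35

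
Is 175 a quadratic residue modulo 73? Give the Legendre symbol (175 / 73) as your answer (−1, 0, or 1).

-1

First reduce: 175 ≡ 29 (mod 73).
Reciprocity: 29 ≡ 1 and 73 ≡ 1 (mod 4), so (29/73) = +(73/29).
Reduce top mod 29: now compute (15/29).
Reciprocity: 15 ≡ 3 and 29 ≡ 1 (mod 4), so (15/29) = +(29/15).
Reduce top mod 15: now compute (14/15).
Pull out 2: since 15 ≡ 7 (mod 8), (2/15) = +1.
Reciprocity: 7 ≡ 3 and 15 ≡ 3 (mod 4), so (7/15) = −(15/7).
Reduce top mod 7: now compute (1/7).
Reached (1/7) = 1. Collecting the sign flips along the way, the symbol is -1.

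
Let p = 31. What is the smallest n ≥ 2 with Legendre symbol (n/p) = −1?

3

(2/31) = +1, so 2 is a residue.
(3/31) = −1, so 3 is the smallest positive non-residue mod 31.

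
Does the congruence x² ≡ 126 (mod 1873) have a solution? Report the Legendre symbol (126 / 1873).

1

Pull out 2: since 1873 ≡ 1 (mod 8), (2/1873) = +1.
Reciprocity: 63 ≡ 3 and 1873 ≡ 1 (mod 4), so (63/1873) = +(1873/63).
Reduce top mod 63: now compute (46/63).
Pull out 2: since 63 ≡ 7 (mod 8), (2/63) = +1.
Reciprocity: 23 ≡ 3 and 63 ≡ 3 (mod 4), so (23/63) = −(63/23).
Reduce top mod 23: now compute (17/23).
Reciprocity: 17 ≡ 1 and 23 ≡ 3 (mod 4), so (17/23) = +(23/17).
Reduce top mod 17: now compute (6/17).
Pull out 2: since 17 ≡ 1 (mod 8), (2/17) = +1.
Reciprocity: 3 ≡ 3 and 17 ≡ 1 (mod 4), so (3/17) = +(17/3).
Reduce top mod 3: now compute (2/3).
Pull out 2: since 3 ≡ 3 (mod 8), (2/3) = -1.
Reached (1/3) = 1. Collecting the sign flips along the way, the symbol is +1.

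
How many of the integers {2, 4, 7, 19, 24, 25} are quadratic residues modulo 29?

(2/29) = -1 → non-residue.
(4/29) = +1 → QR.
(7/29) = +1 → QR.
(19/29) = -1 → non-residue.
(24/29) = +1 → QR.
(25/29) = +1 → QR.
Total quadratic residues among the 6: 4.

4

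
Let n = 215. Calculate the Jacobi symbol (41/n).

Reciprocity: 41 ≡ 1 and 215 ≡ 3 (mod 4), so (41/215) = +(215/41).
Reduce top mod 41: now compute (10/41).
Pull out 2: since 41 ≡ 1 (mod 8), (2/41) = +1.
Reciprocity: 5 ≡ 1 and 41 ≡ 1 (mod 4), so (5/41) = +(41/5).
Reduce top mod 5: now compute (1/5).
Reached (1/5) = 1. Collecting the sign flips along the way, the symbol is +1.

1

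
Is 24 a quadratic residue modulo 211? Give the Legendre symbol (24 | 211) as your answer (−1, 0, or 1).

1

Pull out 2^3: since 211 ≡ 3 (mod 8), (2/211) = -1, so (2/211)^3 = -1.
Reciprocity: 3 ≡ 3 and 211 ≡ 3 (mod 4), so (3/211) = −(211/3).
Reduce top mod 3: now compute (1/3).
Reached (1/3) = 1. Collecting the sign flips along the way, the symbol is +1.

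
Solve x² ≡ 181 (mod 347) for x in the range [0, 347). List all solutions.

Since 347 ≡ 3 (mod 4), a square root of 181 is 181^((347+1)/4) = 181^87 mod 347.
Repeated squaring: 181^2≡143, 181^4≡323, 181^8≡229, 181^16≡44, 181^32≡201, 181^64≡149 (mod 347).
181^87 = 181^(64+16+4+2+1) ≡ 212 (mod 347).
Check: 212² = 44944 ≡ 181 (mod 347). The two roots are 135 and 212.

135, 212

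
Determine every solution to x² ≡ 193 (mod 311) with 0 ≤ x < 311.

Since 311 ≡ 3 (mod 4), a square root of 193 is 193^((311+1)/4) = 193^78 mod 311.
Repeated squaring: 193^2≡240, 193^4≡65, 193^8≡182, 193^16≡158, 193^32≡84, 193^64≡214 (mod 311).
193^78 = 193^(64+8+4+2) ≡ 229 (mod 311).
Check: 229² = 52441 ≡ 193 (mod 311). The two roots are 82 and 229.

82, 229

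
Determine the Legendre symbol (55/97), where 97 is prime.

Reciprocity: 55 ≡ 3 and 97 ≡ 1 (mod 4), so (55/97) = +(97/55).
Reduce top mod 55: now compute (42/55).
Pull out 2: since 55 ≡ 7 (mod 8), (2/55) = +1.
Reciprocity: 21 ≡ 1 and 55 ≡ 3 (mod 4), so (21/55) = +(55/21).
Reduce top mod 21: now compute (13/21).
Reciprocity: 13 ≡ 1 and 21 ≡ 1 (mod 4), so (13/21) = +(21/13).
Reduce top mod 13: now compute (8/13).
Pull out 2^3: since 13 ≡ 5 (mod 8), (2/13) = -1, so (2/13)^3 = -1.
Reached (1/13) = 1. Collecting the sign flips along the way, the symbol is -1.

-1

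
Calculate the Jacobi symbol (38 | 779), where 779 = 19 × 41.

Pull out 2: since 779 ≡ 3 (mod 8), (2/779) = -1.
Reciprocity: 19 ≡ 3 and 779 ≡ 3 (mod 4), so (19/779) = −(779/19).
Reduce top mod 19: now compute (0/19).
Top reduces to 0: gcd > 1, so the symbol is 0.

0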